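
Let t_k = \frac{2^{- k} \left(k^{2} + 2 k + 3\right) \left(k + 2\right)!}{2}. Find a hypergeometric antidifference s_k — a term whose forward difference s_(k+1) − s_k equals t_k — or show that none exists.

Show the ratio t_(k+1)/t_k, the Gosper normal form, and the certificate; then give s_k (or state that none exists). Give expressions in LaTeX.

s_k = 2^{- k} k \left(k + 2\right)!

Ratio r(k) = (k + 3)*(2*k + (k + 1)**2 + 5)/(2*(k**2 + 2*k + 3)).
A = k/2 + 3/2, B = 1, C = k**2 + 2*k + 3.
Set up (k/2 + 3/2)·f(k+1) − (1)·f(k) − (k**2 + 2*k + 3) = 0.
From deg A=1, deg B=0, deg C=2: d=1.
Coefficient equations give f(k) = 2*k.
Certificate R = B(k−1)f/C = 2*k/(k**2 + 2*k + 3) gives s_k = k*factorial(k + 2)/2**k.
Check: Δs_k = (k**2 + 2*k + 3)*factorial(k + 2)/(2*2**k). ✓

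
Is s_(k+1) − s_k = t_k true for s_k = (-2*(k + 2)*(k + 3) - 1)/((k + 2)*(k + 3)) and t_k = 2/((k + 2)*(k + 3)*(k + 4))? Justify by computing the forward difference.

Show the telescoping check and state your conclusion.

valid; difference matches t_k

s_(k+1) = (-2*(k + 3)*(k + 4) - 1)/((k + 3)*(k + 4))
s_(k+1) − s_k = 2/(k**3 + 9*k**2 + 26*k + 24)
(s_(k+1) − s_k) − t_k = 0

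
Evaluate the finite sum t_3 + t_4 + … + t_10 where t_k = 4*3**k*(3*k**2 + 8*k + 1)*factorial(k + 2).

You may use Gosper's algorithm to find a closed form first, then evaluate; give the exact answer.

t_(k+1)/t_k = 3*(3*k**3 + 23*k**2 + 54*k + 36)/(3*k**2 + 8*k + 1).
Normal form (A,B,C) = (3*k + 9, 1, k**2 + 8*k/3 + 1/3).
Key eq: (3*k + 9)·f(k+1) = (1)·f(k) + (k**2 + 8*k/3 + 1/3).
Bound: deg f ≤ 1.
A polynomial solution: f(k) = (k - 1)/3.
Get s_k = R·t_k = 4*3**k*(k - 1)*factorial(k + 2) with R(k) = B(k−1)f(k)/C(k) = (k - 1)/(3*k**2 + 8*k + 1).
Δs = 4*3**k*(3*k**2 + 8*k + 1)*factorial(k + 2), as required.
Evaluate s at k=11 and k=3: 44123922146304000 and 25920; difference 44123922146278080.

Σ = 44123922146278080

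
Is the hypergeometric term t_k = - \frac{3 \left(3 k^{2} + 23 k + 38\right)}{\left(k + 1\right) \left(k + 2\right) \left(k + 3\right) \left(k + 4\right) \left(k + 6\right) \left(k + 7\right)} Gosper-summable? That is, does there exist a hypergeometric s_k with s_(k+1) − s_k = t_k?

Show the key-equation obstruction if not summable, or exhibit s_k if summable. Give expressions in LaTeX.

t_(k+1)/t_k = (k + 1)*(k + 6)*(23*k + 3*(k + 1)**2 + 61)/((k + 5)*(k + 8)*(3*k**2 + 23*k + 38)).
Normal form (A,B,C) = (k + 1, k + 8, k**3 + 38*k**2/3 + 51*k + 190/3).
Set up (k + 1)·f(k+1) − (k + 7)·f(k) − (k**3 + 38*k**2/3 + 51*k + 190/3) = 0.
Degrees (1,1,3) ⇒ d ≤ 6.
Coefficient equations give f(k) = k*(k + 2)*(k + 4)*(k + 5)*(k**2 + 10*k + 27)/54.
Get s_k = R·t_k = k*(-k**2 - 10*k - 27)/(6*(k**3 + 10*k**2 + 27*k + 18)) with R(k) = B(k−1)f(k)/C(k) = k*(k + 2)*(k + 4)*(k + 7)*(k**2 + 10*k + 27)/(18*(3*k**2 + 23*k + 38)).
Δs = 3*(-3*k**2 - 23*k - 38)/(k**6 + 23*k**5 + 207*k**4 + 925*k**3 + 2144*k**2 + 2412*k + 1008), as required.

Yes. s_k = \frac{k \left(- k^{2} - 10 k - 27\right)}{6 \left(k^{3} + 10 k^{2} + 27 k + 18\right)}.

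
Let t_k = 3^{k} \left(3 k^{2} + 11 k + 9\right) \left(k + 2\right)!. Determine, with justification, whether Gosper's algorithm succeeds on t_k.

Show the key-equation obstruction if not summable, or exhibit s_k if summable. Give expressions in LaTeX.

Yes. s_k = 3^{k} k \left(k + 2\right)!.

The ratio is 3*(3*k**3 + 26*k**2 + 74*k + 69)/(3*k**2 + 11*k + 9).
A = 3*k + 9, B = 1, C = k**2 + 11*k/3 + 3.
f must satisfy (3*k + 9)·f(k+1) − (1)·f(k) = k**2 + 11*k/3 + 3.
deg f ≤ 1 (via 1,0,2).
Solving with deg f ≤ 1: f(k) = k/3.
R(k) = B(k−1)·f(k)/C(k) = k/(3*k**2 + 11*k + 9); s_k = R·t_k = 3**k*k*factorial(k + 2).
Δs = 3**k*(3*k**2 + 11*k + 9)*factorial(k + 2), as required.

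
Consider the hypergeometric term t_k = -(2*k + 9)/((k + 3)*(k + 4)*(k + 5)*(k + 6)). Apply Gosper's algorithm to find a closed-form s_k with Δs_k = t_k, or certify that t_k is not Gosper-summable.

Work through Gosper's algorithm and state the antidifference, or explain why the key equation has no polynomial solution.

Step 1: r(k) = (k + 3)*(2*k + 11)/((k + 7)*(2*k + 9)).
Normal form (A,B,C) = (k + 3, k + 7, k + 9/2).
Solve (k + 3)·f(k+1) − (k + 6)·f(k) = k + 9/2.
deg f ≤ 3 (via 1,1,1).
Coefficient equations give f(k) = k*(k + 4)*(k + 8)/30.
R(k) = B(k−1)·f(k)/C(k) = k*(k + 4)*(k + 6)*(k + 8)/(15*(2*k + 9)); s_k = R·t_k = k*(-k - 8)/(15*(k**2 + 8*k + 15)).
s_(k+1) − s_k = (-2*k - 9)/(k**4 + 18*k**3 + 119*k**2 + 342*k + 360) = t_k.

s_k = k*(-k - 8)/(15*(k**2 + 8*k + 15))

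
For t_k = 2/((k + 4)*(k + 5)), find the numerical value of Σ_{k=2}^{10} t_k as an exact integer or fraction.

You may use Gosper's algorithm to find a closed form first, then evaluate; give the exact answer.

Σ = 1/5

Compute t_(k+1)/t_k: get (k + 4)/(k + 6).
A = k + 4, B = k + 6, C = 1.
Key eq: (k + 4)·f(k+1) = (k + 5)·f(k) + (1).
Bound: deg f ≤ 1.
Match coefficients ⇒ f(k) = k/4.
Certificate R = B(k−1)f/C = k*(k + 5)/4 gives s_k = k/(2*(k + 4)).
Check: Δs_k = 2/(k**2 + 9*k + 20). ✓
Sum = s_(11) − s_(2); s_(11) = 11/30, s_(2) = 1/6 ⇒ 1/5.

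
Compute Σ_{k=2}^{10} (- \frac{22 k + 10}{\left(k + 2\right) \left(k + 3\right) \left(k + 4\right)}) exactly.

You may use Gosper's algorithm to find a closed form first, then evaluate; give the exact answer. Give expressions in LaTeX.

r(k) = (k + 2)*(11*k + 16)/((k + 5)*(11*k + 5)) after simplifying.
Factor: A=k + 2; B=k + 5; C=k + 5/11.
f must satisfy (k + 2)·f(k+1) − (k + 4)·f(k) = k + 5/11.
d = 2 from the (1,1,1) case.
Coefficient equations give f(k) = k*(9*k + 1)/44.
Get s_k = R·t_k = -k*(9*k + 1)/(2*(k + 2)*(k + 3)) with R(k) = B(k−1)f(k)/C(k) = k*(k + 4)*(9*k + 1)/(4*(11*k + 5)).
Δs = 2*(-11*k - 5)/(k**3 + 9*k**2 + 26*k + 24), as required.
Sum = s_(11) − s_(2); s_(11) = -275/91, s_(2) = -19/20 ⇒ -3771/1820.

Σ = -3771/1820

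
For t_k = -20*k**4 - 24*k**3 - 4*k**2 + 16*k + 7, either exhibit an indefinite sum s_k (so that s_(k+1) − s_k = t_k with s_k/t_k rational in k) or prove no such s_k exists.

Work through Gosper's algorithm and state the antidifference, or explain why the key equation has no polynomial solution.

Step 1: r(k) = (20*k**4 + 104*k**3 + 196*k**2 + 144*k + 25)/(20*k**4 + 24*k**3 + 4*k**2 - 16*k - 7).
Gosper form: A/B · C(k+1)/C(k) with A=1, B=1, C=k**4 + 6*k**3/5 + k**2/5 - 4*k/5 - 7/20.
Key eq: (1)·f(k+1) = (1)·f(k) + (k**4 + 6*k**3/5 + k**2/5 - 4*k/5 - 7/20).
Degrees (0,0,4) ⇒ d ≤ 5.
Solving with deg f ≤ 5: f(k) = k*(4*k**4 - 4*k**3 - 4*k**2 - 4*k + 1)/20.
So s_k = (B(k−1)f/C)·t_k = (k*(4*k**4 - 4*k**3 - 4*k**2 - 4*k + 1)/(20*k**4 + 24*k**3 + 4*k**2 - 16*k - 7))·t_k = k*(-4*k**4 + 4*k**3 + 4*k**2 + 4*k - 1).
s_(k+1) − s_k = -20*k**4 - 24*k**3 - 4*k**2 + 16*k + 7 = t_k.

s_k = k*(-4*k**4 + 4*k**3 + 4*k**2 + 4*k - 1)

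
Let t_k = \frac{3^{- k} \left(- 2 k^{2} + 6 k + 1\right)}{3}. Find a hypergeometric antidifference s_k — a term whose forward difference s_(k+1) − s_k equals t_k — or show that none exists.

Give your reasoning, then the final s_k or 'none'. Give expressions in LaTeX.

s_k = 3^{- k} \left(k^{2} - 2 k - 1\right)

t_(k+1)/t_k = (2*k**2 - 2*k - 5)/(3*(2*k**2 - 6*k - 1)).
A = 1/3, B = 1, C = k**2 - 3*k - 1/2.
Solve (1/3)·f(k+1) − (1)·f(k) = k**2 - 3*k - 1/2.
From deg A=0, deg B=0, deg C=2: d=2.
A polynomial solution: f(k) = -3*(k**2 - 2*k - 1)/2.
So s_k = (B(k−1)f/C)·t_k = (-3*(k**2 - 2*k - 1)/(2*k**2 - 6*k - 1))·t_k = (k**2 - 2*k - 1)/3**k.
Verify: (-2*k**2 + 6*k + 1)/(3*3**k) matches t_k.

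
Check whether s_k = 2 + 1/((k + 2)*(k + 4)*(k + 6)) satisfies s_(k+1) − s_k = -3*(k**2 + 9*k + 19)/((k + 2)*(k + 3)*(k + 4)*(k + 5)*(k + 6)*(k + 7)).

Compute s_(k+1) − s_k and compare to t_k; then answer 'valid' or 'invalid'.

s_(k+1) = 2 + 1/((k + 3)*(k + 5)*(k + 7))
s_(k+1) − s_k = 1/((k + 3)*(k + 5)*(k + 7)) - 1/((k + 2)*(k + 4)*(k + 6))
(s_(k+1) − s_k) − t_k = 0

valid (s_(k+1) − s_k reduces to t_k)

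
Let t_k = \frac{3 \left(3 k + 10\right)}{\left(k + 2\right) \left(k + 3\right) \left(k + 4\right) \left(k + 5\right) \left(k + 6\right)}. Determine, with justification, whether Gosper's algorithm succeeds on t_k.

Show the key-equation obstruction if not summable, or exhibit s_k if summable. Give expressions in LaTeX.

Ratio r(k) = (k + 2)*(3*k + 13)/((k + 7)*(3*k + 10)).
Gosper form: A/B · C(k+1)/C(k) with A=k + 2, B=k + 7, C=k + 10/3.
Need (k + 2)·f(k+1) − (k + 6)·f(k) = k + 10/3.
deg f ≤ 4 (via 1,1,1).
Solve for f: f(k) = k*(k + 3)*(k**2 + 11*k + 38)/120 (degree 4 ≤ 4).
So s_k = (B(k−1)f/C)·t_k = (k*(k + 3)*(k + 6)*(k**2 + 11*k + 38)/(40*(3*k + 10)))·t_k = 3*k*(k**2 + 11*k + 38)/(40*(k**3 + 11*k**2 + 38*k + 40)).
Verify: 3*(3*k + 10)/(k**5 + 20*k**4 + 155*k**3 + 580*k**2 + 1044*k + 720) matches t_k.

Yes. s_k = \frac{3 k \left(k^{2} + 11 k + 38\right)}{40 \left(k^{3} + 11 k^{2} + 38 k + 40\right)}.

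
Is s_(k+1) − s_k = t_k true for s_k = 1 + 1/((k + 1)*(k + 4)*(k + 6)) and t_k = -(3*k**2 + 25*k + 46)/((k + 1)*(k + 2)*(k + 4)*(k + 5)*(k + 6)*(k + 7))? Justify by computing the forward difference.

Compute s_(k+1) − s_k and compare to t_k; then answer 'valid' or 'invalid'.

s_(k+1) = 1 + 1/((k + 2)*(k + 5)*(k + 7))
s_(k+1) − s_k = 1/((k + 2)*(k + 5)*(k + 7)) - 1/((k + 1)*(k + 4)*(k + 6))
(s_(k+1) − s_k) − t_k = 0

Valid — Δs_k = t_k.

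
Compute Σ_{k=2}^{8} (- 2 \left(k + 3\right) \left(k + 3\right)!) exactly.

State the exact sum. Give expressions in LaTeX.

t_(k+1)/t_k = (k + 4)**2/(k + 3).
Gosper form: A/B · C(k+1)/C(k) with A=k + 4, B=1, C=k + 3.
Solve (k + 4)·f(k+1) − (1)·f(k) = k + 3.
Bound: deg f ≤ 0.
A polynomial solution: f(k) = 1.
Then R = B(k−1)f/C = 1/(k + 3), so s_k = R(k)·t_k = -2*factorial(k + 3).
s_(k+1) − s_k = -2*(k + 3)*factorial(k + 3) = t_k.
Sum = s_(9) − s_(2); s_(9) = -958003200, s_(2) = -240 ⇒ -958002960.

Σ = -958002960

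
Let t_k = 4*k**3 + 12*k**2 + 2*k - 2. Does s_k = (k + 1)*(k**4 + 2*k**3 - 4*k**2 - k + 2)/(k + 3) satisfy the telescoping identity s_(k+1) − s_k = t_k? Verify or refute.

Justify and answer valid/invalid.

s_(k+1) = k*(k**4 + 8*k**3 + 20*k**2 + 17*k + 2)/(k + 4)
s_(k+1) − s_k = 2*(2*k**5 + 17*k**4 + 45*k**3 + 36*k**2 - 4)/(k**2 + 7*k + 12)
(s_(k+1) − s_k) − t_k = 2*(-3*k**4 - 22*k**3 - 42*k**2 - 5*k + 8)/(k**2 + 7*k + 12)

Invalid: residual 2*(-3*k**4 - 22*k**3 - 42*k**2 - 5*k + 8)/(k**2 + 7*k + 12) ≠ 0.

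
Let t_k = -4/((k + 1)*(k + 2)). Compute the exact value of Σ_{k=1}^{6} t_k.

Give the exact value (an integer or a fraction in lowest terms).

Compute t_(k+1)/t_k: get (k + 1)/(k + 3).
Gosper form: A/B · C(k+1)/C(k) with A=k + 1, B=k + 3, C=1.
Solve (k + 1)·f(k+1) − (k + 2)·f(k) = 1.
From deg A=1, deg B=1, deg C=0: d=1.
A polynomial solution: f(k) = k.
Then R = B(k−1)f/C = k*(k + 2), so s_k = R(k)·t_k = -4*k/(k + 1).
s_(k+1) − s_k = -4/(k**2 + 3*k + 2) = t_k.
Telescoping: Σ = s_(7) − s_(1) = -7/2 − (-2) = -3/2.

Σ = -3/2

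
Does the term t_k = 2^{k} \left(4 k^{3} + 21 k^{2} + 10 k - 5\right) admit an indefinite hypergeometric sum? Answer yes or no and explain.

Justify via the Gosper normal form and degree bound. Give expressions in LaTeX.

Yes. s_k = 2^{k} \left(4 k^{3} - 3 k^{2} - 2 k - 3\right).

Step 1: r(k) = 2*(4*k**3 + 33*k**2 + 64*k + 30)/(4*k**3 + 21*k**2 + 10*k - 5).
Normal form (A,B,C) = (2, 1, k**3 + 21*k**2/4 + 5*k/2 - 5/4).
f must satisfy (2)·f(k+1) − (1)·f(k) = k**3 + 21*k**2/4 + 5*k/2 - 5/4.
From deg A=0, deg B=0, deg C=3: d=3.
Solving with deg f ≤ 3: f(k) = (4*k**3 - 3*k**2 - 2*k - 3)/4.
R(k) = B(k−1)·f(k)/C(k) = (4*k**3 - 3*k**2 - 2*k - 3)/(4*k**3 + 21*k**2 + 10*k - 5); s_k = R·t_k = 2**k*(4*k**3 - 3*k**2 - 2*k - 3).
s_(k+1) − s_k = 2**k*(4*k**3 + 21*k**2 + 10*k - 5) = t_k.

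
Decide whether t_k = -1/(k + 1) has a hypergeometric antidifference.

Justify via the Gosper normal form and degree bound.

r(k) = (k + 1)/(k + 2) after simplifying.
Take A(k)=k + 1, B(k)=k + 2, C(k)=1.
Set up (k + 1)·f(k+1) − (k + 1)·f(k) − (1) = 0.
From deg A=1, deg B=1, deg C=0: d=0.
f = c0 ⇒ A·f(k+1) − B(k−1)·f(k) − C = -1. The system {-1 = 0} is inconsistent; no antidifference.

No — the linear system for f has no solution.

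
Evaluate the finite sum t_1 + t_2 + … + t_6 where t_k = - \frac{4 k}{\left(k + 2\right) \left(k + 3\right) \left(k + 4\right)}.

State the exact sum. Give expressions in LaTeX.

Ratio r(k) = (k + 1)*(k + 2)/(k*(k + 5)).
Take A(k)=k + 2, B(k)=k + 5, C(k)=k.
Solve (k + 2)·f(k+1) − (k + 4)·f(k) = k.
Bound: deg f ≤ 2.
Solving with deg f ≤ 2: f(k) = k*(k - 1)/6.
Then R = B(k−1)f/C = (k - 1)*(k + 4)/6, so s_k = R(k)·t_k = 2*k*(1 - k)/(3*(k + 2)*(k + 3)).
s_(k+1) − s_k = -4*k/(k**3 + 9*k**2 + 26*k + 24) = t_k.
Evaluate s at k=7 and k=1: -14/45 and 0; difference -14/45.

Σ = -14/45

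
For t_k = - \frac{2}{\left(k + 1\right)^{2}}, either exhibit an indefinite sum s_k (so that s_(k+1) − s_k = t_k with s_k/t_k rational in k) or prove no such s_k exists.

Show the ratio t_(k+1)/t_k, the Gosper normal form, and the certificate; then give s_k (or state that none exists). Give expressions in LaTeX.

t_(k+1)/t_k = (k + 1)**2/(k + 2)**2.
A = k**2 + 2*k + 1, B = k**2 + 4*k + 4, C = 1.
Solve (k**2 + 2*k + 1)·f(k+1) − (k**2 + 2*k + 1)·f(k) = 1.
deg f ≤ 0 (via 2,2,0).
Write f(k) = c0. Then LHS − RHS = -1, requiring -1 = 0: contradictory. No certificate.

none — t_k is not Gosper-summable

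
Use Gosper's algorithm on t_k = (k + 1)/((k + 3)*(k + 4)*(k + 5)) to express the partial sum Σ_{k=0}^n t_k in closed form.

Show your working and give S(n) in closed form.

S(n) = (n**2 + 3*n + 2)/(6*(n**2 + 9*n + 20))

The ratio is (k + 2)*(k + 3)/((k + 1)*(k + 6)).
So A=k + 3 and B=k + 6, with C=k + 1.
Set up (k + 3)·f(k+1) − (k + 5)·f(k) − (k + 1) = 0.
From deg A=1, deg B=1, deg C=1: d=2.
Solving with deg f ≤ 2: f(k) = k*(k + 1)/6.
Certificate R = B(k−1)f/C = k*(k + 5)/6 gives s_k = k*(k + 1)/(6*(k + 3)*(k + 4)).
s_(k+1) − s_k = (k + 1)/(k**3 + 12*k**2 + 47*k + 60) = t_k.
Σ_(k=0)^n t_k = s_(n+1) − s_(0) = ((n**2 + 3*n + 2)/(6*(n**2 + 9*n + 20))) − (0), i.e. (n**2 + 3*n + 2)/(6*(n**2 + 9*n + 20)).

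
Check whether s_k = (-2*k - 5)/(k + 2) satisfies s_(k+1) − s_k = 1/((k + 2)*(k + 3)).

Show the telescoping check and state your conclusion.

valid (s_(k+1) − s_k reduces to t_k)

s_(k+1) = (-2*k - 7)/(k + 3)
s_(k+1) − s_k = 1/(k**2 + 5*k + 6)
(s_(k+1) − s_k) − t_k = 0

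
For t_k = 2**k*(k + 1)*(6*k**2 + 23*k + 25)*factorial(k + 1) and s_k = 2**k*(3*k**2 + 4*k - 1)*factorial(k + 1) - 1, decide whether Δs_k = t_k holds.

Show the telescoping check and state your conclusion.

s_(k+1) = 2**(k + 1)*(4*k + 3*(k + 1)**2 + 3)*factorial(k + 2) - 1
s_(k+1) − s_k = 2**k*(k + 1)*(6*k**2 + 23*k + 25)*factorial(k + 1)
(s_(k+1) − s_k) − t_k = 0

valid; difference matches t_k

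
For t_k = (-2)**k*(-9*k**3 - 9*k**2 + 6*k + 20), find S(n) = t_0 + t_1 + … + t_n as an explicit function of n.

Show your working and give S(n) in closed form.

S(n) = -6*(-2)**n*n**3 - 12*(-2)**n*n**2 + 2*(-2)**n*n + 16*(-2)**n + 4

Ratio r(k) = 2*(-9*k**3 - 36*k**2 - 39*k + 8)/(9*k**3 + 9*k**2 - 6*k - 20).
Take A(k)=-2, B(k)=1, C(k)=k**3 + k**2 - 2*k/3 - 20/9.
Key eq: (-2)·f(k+1) = (1)·f(k) + (k**3 + k**2 - 2*k/3 - 20/9).
Degrees (0,0,3) ⇒ d ≤ 3.
A polynomial solution: f(k) = -(k - 2)*(3*k**2 + 3*k + 2)/9.
Certificate R = B(k−1)f/C = -(k - 2)*(3*k**2 + 3*k + 2)/(9*k**3 + 9*k**2 - 6*k - 20) gives s_k = (-2)**k*(3*k**3 - 3*k**2 - 4*k - 4).
Δs = (-2)**k*(-9*k**3 - 9*k**2 + 6*k + 20), as required.
Σ_(k=0)^n t_k = s_(n+1) − s_(0) = ((-2)**(n + 1)*(3*n**3 + 6*n**2 - n - 8)) − (-4), i.e. -6*(-2)**n*n**3 - 12*(-2)**n*n**2 + 2*(-2)**n*n + 16*(-2)**n + 4.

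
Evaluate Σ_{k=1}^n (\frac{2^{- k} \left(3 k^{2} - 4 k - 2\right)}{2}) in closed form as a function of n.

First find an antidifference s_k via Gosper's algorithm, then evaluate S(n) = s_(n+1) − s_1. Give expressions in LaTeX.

r(k) = (3*k**2 + 2*k - 3)/(2*(3*k**2 - 4*k - 2)) after simplifying.
So A=1/2 and B=1, with C=k**2 - 4*k/3 - 2/3.
Key eq: (1/2)·f(k+1) = (1)·f(k) + (k**2 - 4*k/3 - 2/3).
deg f ≤ 2 (via 0,0,2).
Coefficient equations give f(k) = -2*(3*k**2 + 2*k + 3)/3.
So s_k = (B(k−1)f/C)·t_k = (-2*(3*k**2 + 2*k + 3)/(3*k**2 - 4*k - 2))·t_k = (-3*k**2 - 2*k - 3)/2**k.
Check: Δs_k = (3*k**2 - 4*k - 2)/(2*2**k). ✓
s_(n+1) = 2**(-n - 1)*(-3*n**2 - 8*n - 8) and s_(1) = -4, so S(n) = 2**(-n - 1)*(2**(n + 3) - 3*n**2 - 8*n - 8).

S(n) = 2^{- n - 1} \left(2^{n + 3} - 3 n^{2} - 8 n - 8\right)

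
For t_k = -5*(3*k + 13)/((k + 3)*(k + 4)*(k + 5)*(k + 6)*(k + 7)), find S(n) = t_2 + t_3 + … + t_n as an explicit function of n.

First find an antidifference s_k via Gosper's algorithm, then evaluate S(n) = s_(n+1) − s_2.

S(n) = (-n**3 - 17*n**2 - 94*n + 112)/(56*(n**3 + 17*n**2 + 94*n + 168))

Step 1: r(k) = (k + 3)*(3*k + 16)/((k + 8)*(3*k + 13)).
Normal form (A,B,C) = (k + 3, k + 8, k + 13/3).
Set up (k + 3)·f(k+1) − (k + 7)·f(k) − (k + 13/3) = 0.
Bound: deg f ≤ 4.
A polynomial solution: f(k) = k*(k + 4)*(k**2 + 14*k + 63)/270.
Get s_k = R·t_k = k*(-k**2 - 14*k - 63)/(18*(k**3 + 14*k**2 + 63*k + 90)) with R(k) = B(k−1)f(k)/C(k) = k*(k + 4)*(k + 7)*(k**2 + 14*k + 63)/(90*(3*k + 13)).
Verify: 5*(-3*k - 13)/(k**5 + 25*k**4 + 245*k**3 + 1175*k**2 + 2754*k + 2520) matches t_k.
Σ_(k=2)^n t_k = s_(n+1) − s_(2) = ((-n**3 - 17*n**2 - 94*n - 78)/(18*(n**3 + 17*n**2 + 94*n + 168))) − (-19/504), i.e. (-n**3 - 17*n**2 - 94*n + 112)/(56*(n**3 + 17*n**2 + 94*n + 168)).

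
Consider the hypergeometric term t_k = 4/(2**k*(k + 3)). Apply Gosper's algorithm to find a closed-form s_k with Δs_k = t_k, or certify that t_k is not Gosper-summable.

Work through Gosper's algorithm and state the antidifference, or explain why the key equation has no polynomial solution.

Ratio r(k) = (k + 3)/(2*(k + 4)).
A = k/2 + 3/2, B = k + 4, C = 1.
Solve (k/2 + 3/2)·f(k+1) − (k + 3)·f(k) = 1.
deg f ≤ -1 (via 1,1,0).
deg f ≤ -1 is impossible — no certificate.

none (Gosper's algorithm certifies no s_k)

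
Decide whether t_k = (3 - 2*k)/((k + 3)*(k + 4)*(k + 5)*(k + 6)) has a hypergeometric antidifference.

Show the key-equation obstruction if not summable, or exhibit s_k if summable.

Yes. s_k = k/((k + 3)*(k + 4)*(k + 5)).

t_(k+1)/t_k = (k + 3)*(2*k - 1)/((k + 7)*(2*k - 3)).
Normal form (A,B,C) = (k + 3, k + 7, k - 3/2).
Solve (k + 3)·f(k+1) − (k + 6)·f(k) = k - 3/2.
Bound: deg f ≤ 3.
Coefficient equations give f(k) = -k/2.
So s_k = (B(k−1)f/C)·t_k = (-k*(k + 6)/(2*k - 3))·t_k = k/((k + 3)*(k + 4)*(k + 5)).
Verify: (3 - 2*k)/(k**4 + 18*k**3 + 119*k**2 + 342*k + 360) matches t_k.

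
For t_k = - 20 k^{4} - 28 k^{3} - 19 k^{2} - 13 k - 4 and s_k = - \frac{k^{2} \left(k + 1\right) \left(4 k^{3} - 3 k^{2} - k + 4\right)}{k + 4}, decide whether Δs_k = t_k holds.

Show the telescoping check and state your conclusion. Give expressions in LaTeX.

s_(k+1) = (k + 1)**2*(k + 2)*(k - 4*(k + 1)**3 + 3*(k + 1)**2 - 3)/(k + 5)
s_(k+1) − s_k = 2*(-10*k**6 - 80*k**5 - 169*k**4 - 174*k**3 - 123*k**2 - 64*k - 16)/(k**2 + 9*k + 20)
(s_(k+1) − s_k) − t_k = 3*(16*k**5 + 111*k**4 + 132*k**3 + 85*k**2 + 56*k + 16)/(k**2 + 9*k + 20)

Invalid: residual \frac{3 \left(16 k^{5} + 111 k^{4} + 132 k^{3} + 85 k^{2} + 56 k + 16\right)}{k^{2} + 9 k + 20} ≠ 0.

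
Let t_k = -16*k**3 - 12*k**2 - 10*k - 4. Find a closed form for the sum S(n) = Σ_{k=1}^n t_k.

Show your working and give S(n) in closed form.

Compute t_(k+1)/t_k: get (8*k**3 + 30*k**2 + 41*k + 21)/(8*k**3 + 6*k**2 + 5*k + 2).
A = 1, B = 1, C = k**3 + 3*k**2/4 + 5*k/8 + 1/4.
f must satisfy (1)·f(k+1) − (1)·f(k) = k**3 + 3*k**2/4 + 5*k/8 + 1/4.
From deg A=0, deg B=0, deg C=3: d=4.
Solve for f: f(k) = k*(4*k**3 - 4*k**2 + 3*k + 1)/16 (degree 4 ≤ 4).
So s_k = (B(k−1)f/C)·t_k = (k*(4*k**3 - 4*k**2 + 3*k + 1)/(2*(2*k + 1)*(4*k**2 + k + 2)))·t_k = k*(-4*k**3 + 4*k**2 - 3*k - 1).
Check: Δs_k = -16*k**3 - 12*k**2 - 10*k - 4. ✓
Evaluate: s_(n+1) = -4*n**4 - 12*n**3 - 15*n**2 - 11*n - 4; subtract s_(1) = -4 ⇒ S(n) = n*(-4*n**3 - 12*n**2 - 15*n - 11).

S(n) = n*(-4*n**3 - 12*n**2 - 15*n - 11)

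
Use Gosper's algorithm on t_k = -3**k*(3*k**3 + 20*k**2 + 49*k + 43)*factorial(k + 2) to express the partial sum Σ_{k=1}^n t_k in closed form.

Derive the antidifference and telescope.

S(n) = -3*3**n*n**2*factorial(n + 3) - 12*3**n*n*factorial(n + 3) - 15*3**n*factorial(n + 3) + 90

Step 1: r(k) = 3*(3*k**4 + 38*k**3 + 185*k**2 + 409*k + 345)/(3*k**3 + 20*k**2 + 49*k + 43).
A = 3*k + 9, B = 1, C = k**3 + 20*k**2/3 + 49*k/3 + 43/3.
f must satisfy (3*k + 9)·f(k+1) − (1)·f(k) = k**3 + 20*k**2/3 + 49*k/3 + 43/3.
deg f ≤ 2 (via 1,0,3).
Match coefficients ⇒ f(k) = (k**2 + 2*k + 2)/3.
So s_k = (B(k−1)f/C)·t_k = ((k**2 + 2*k + 2)/(3*k**3 + 20*k**2 + 49*k + 43))·t_k = -3**k*(k**2 + 2*k + 2)*factorial(k + 2).
s_(k+1) − s_k = -3**k*(3*k**3 + 20*k**2 + 49*k + 43)*factorial(k + 2) = t_k.
s_(n+1) = -3**(n + 1)*(n**2 + 4*n + 5)*factorial(n + 3) and s_(1) = -90, so S(n) = -3*3**n*n**2*factorial(n + 3) - 12*3**n*n*factorial(n + 3) - 15*3**n*factorial(n + 3) + 90.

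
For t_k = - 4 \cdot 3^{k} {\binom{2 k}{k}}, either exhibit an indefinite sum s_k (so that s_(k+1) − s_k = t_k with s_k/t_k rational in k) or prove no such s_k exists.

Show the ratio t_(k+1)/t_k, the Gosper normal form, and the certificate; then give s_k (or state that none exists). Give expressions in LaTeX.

r(k) = 6*(2*k + 1)/(k + 1) after simplifying.
So A=12*k + 6 and B=k + 1, with C=1.
Set up (12*k + 6)·f(k+1) − (k)·f(k) − (1) = 0.
deg f ≤ -1 (via 1,1,0).
Negative degree bound (-1): no f exists, t_k not Gosper-summable.

not Gosper-summable; s_k does not exist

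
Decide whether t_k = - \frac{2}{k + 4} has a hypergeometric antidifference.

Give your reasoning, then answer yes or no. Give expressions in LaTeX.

No — t_k has no hypergeometric antidifference.

r(k) = (k + 4)/(k + 5) after simplifying.
Gosper form: A/B · C(k+1)/C(k) with A=k + 4, B=k + 5, C=1.
Solve (k + 4)·f(k+1) − (k + 4)·f(k) = 1.
d = 0 from the (1,1,0) case.
Generic f = c0 gives residual -1; -1 = 0 cannot hold, so t_k is not Gosper-summable.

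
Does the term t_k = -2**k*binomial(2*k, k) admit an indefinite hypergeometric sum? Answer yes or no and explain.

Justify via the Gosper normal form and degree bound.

No. Not Gosper-summable.

The ratio is 4*(2*k + 1)/(k + 1).
So A=8*k + 4 and B=k + 1, with C=1.
Solve (8*k + 4)·f(k+1) − (k)·f(k) = 1.
deg f ≤ -1 (via 1,1,0).
Bound -1 < 0, so the key equation has no polynomial solution.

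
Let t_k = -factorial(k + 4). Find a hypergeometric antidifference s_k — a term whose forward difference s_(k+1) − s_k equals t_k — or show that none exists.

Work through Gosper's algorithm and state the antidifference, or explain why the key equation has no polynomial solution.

Ratio r(k) = k + 5.
So A=k + 5 and B=1, with C=1.
Key eq: (k + 5)·f(k+1) = (1)·f(k) + (1).
Degrees (1,0,0) ⇒ d ≤ -1.
Negative degree bound (-1): no f exists, t_k not Gosper-summable.

no hypergeometric antidifference exists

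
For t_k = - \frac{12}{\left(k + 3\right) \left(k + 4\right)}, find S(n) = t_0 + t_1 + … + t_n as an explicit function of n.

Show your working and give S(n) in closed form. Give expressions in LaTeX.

Step 1: r(k) = (k + 3)/(k + 5).
So A=k + 3 and B=k + 5, with C=1.
Solve (k + 3)·f(k+1) − (k + 4)·f(k) = 1.
d = 1 from the (1,1,0) case.
A polynomial solution: f(k) = k/3.
So s_k = (B(k−1)f/C)·t_k = (k*(k + 4)/3)·t_k = -4*k/(k + 3).
Check: Δs_k = -12/(k**2 + 7*k + 12). ✓
Telescope: S(n) = s_(n+1) − s_(0) = 4*(-n - 1)/(n + 4) − (0) = 4*(-n - 1)/(n + 4).

S(n) = \frac{4 \left(- n - 1\right)}{n + 4}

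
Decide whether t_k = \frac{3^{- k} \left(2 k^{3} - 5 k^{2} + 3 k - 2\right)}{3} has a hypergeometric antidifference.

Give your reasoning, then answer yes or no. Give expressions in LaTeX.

The ratio is (2*k**3 + k**2 - k - 2)/(3*(2*k**3 - 5*k**2 + 3*k - 2)).
A = 1/3, B = 1, C = k**3 - 5*k**2/2 + 3*k/2 - 1.
f must satisfy (1/3)·f(k+1) − (1)·f(k) = k**3 - 5*k**2/2 + 3*k/2 - 1.
Degrees (0,0,3) ⇒ d ≤ 3.
Solve for f: f(k) = -3*k*(k**2 - k + 2)/2 (degree 3 ≤ 3).
R(k) = B(k−1)·f(k)/C(k) = -3*k*(k**2 - k + 2)/((k - 2)*(2*k**2 - k + 1)); s_k = R·t_k = k*(-k**2 + k - 2)/3**k.
Δs = (2*k**3 - 5*k**2 + 3*k - 2)/(3*3**k), as required.

Yes. s_k = 3^{- k} k \left(- k^{2} + k - 2\right).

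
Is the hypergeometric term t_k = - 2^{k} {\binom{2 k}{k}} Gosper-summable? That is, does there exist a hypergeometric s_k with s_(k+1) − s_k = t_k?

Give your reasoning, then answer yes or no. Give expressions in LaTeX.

t_(k+1)/t_k = 4*(2*k + 1)/(k + 1).
A = 8*k + 4, B = k + 1, C = 1.
Need (8*k + 4)·f(k+1) − (k)·f(k) = 1.
d = -1 from the (1,1,0) case.
deg f ≤ -1 is impossible — no certificate.

No. Not Gosper-summable.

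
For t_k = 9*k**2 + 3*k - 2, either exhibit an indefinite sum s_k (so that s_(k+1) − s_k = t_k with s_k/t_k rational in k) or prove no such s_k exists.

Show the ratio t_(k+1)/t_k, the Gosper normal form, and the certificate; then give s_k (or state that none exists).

Ratio r(k) = (3*k + 5)/(3*k - 1).
Gosper form: A/B · C(k+1)/C(k) with A=1, B=1, C=k**2 + k/3 - 2/9.
Need (1)·f(k+1) − (1)·f(k) = k**2 + k/3 - 2/9.
From deg A=0, deg B=0, deg C=2: d=3.
A polynomial solution: f(k) = k*(3*k**2 - 3*k - 2)/9.
Get s_k = R·t_k = k*(3*k**2 - 3*k - 2) with R(k) = B(k−1)f(k)/C(k) = k*(3*k**2 - 3*k - 2)/((3*k - 1)*(3*k + 2)).
Verify: 9*k**2 + 3*k - 2 matches t_k.

s_k = k*(3*k**2 - 3*k - 2)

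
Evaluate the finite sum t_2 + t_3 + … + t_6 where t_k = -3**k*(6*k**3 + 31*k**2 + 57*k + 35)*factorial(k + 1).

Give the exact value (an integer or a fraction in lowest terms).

Ratio r(k) = 3*(6*k**4 + 61*k**3 + 235*k**2 + 403*k + 258)/(6*k**3 + 31*k**2 + 57*k + 35).
Normal form (A,B,C) = (3*k + 6, 1, k**3 + 31*k**2/6 + 19*k/2 + 35/6).
Set up (3*k + 6)·f(k+1) − (1)·f(k) − (k**3 + 31*k**2/6 + 19*k/2 + 35/6) = 0.
deg f ≤ 2 (via 1,0,3).
Solving with deg f ≤ 2: f(k) = (k + 1)*(2*k + 1)/6.
R(k) = B(k−1)·f(k)/C(k) = (k + 1)*(2*k + 1)/(6*k**3 + 31*k**2 + 57*k + 35); s_k = R·t_k = -3**k*(k + 1)*(2*k + 1)*factorial(k + 1).
Check: Δs_k = -3**k*(6*k**3 + 31*k**2 + 57*k + 35)*factorial(k + 1). ✓
Sum = s_(7) − s_(2); s_(7) = -10581580800, s_(2) = -810 ⇒ -10581579990.

Σ = -10581579990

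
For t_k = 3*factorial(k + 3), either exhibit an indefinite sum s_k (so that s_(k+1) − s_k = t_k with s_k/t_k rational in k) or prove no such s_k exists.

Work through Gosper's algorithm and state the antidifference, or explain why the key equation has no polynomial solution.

none — t_k is not Gosper-summable

The ratio is k + 4.
Take A(k)=k + 4, B(k)=1, C(k)=1.
Key eq: (k + 4)·f(k+1) = (1)·f(k) + (1).
Degrees (1,0,0) ⇒ d ≤ -1.
Bound -1 < 0, so the key equation has no polynomial solution.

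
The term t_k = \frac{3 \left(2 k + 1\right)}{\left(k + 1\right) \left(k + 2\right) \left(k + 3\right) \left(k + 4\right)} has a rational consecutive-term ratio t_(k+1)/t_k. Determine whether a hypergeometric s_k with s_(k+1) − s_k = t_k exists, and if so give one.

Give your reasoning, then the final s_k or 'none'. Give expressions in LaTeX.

t_(k+1)/t_k = (k + 1)*(2*k + 3)/((k + 5)*(2*k + 1)).
Gosper form: A/B · C(k+1)/C(k) with A=k + 1, B=k + 5, C=k + 1/2.
Key eq: (k + 1)·f(k+1) = (k + 4)·f(k) + (k + 1/2).
From deg A=1, deg B=1, deg C=1: d=3.
Coefficient equations give f(k) = k*(k**2 + 6*k + 2)/18.
Certificate R = B(k−1)f/C = k*(k + 4)*(k**2 + 6*k + 2)/(9*(2*k + 1)) gives s_k = k*(k**2 + 6*k + 2)/(3*(k + 1)*(k + 2)*(k + 3)).
Δs = 3*(2*k + 1)/(k**4 + 10*k**3 + 35*k**2 + 50*k + 24), as required.

s_k = \frac{k \left(k^{2} + 6 k + 2\right)}{3 \left(k + 1\right) \left(k + 2\right) \left(k + 3\right)}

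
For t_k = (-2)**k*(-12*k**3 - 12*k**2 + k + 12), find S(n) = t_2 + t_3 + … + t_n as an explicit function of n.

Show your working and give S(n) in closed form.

Ratio r(k) = 2*(-12*k**3 - 48*k**2 - 59*k - 11)/(12*k**3 + 12*k**2 - k - 12).
Gosper form: A/B · C(k+1)/C(k) with A=-2, B=1, C=k**3 + k**2 - k/12 - 1.
Need (-2)·f(k+1) − (1)·f(k) = k**3 + k**2 - k/12 - 1.
d = 3 from the (0,0,3) case.
Solve for f: f(k) = -(4*k**3 - 4*k**2 - 3*k - 2)/12 (degree 3 ≤ 3).
Then R = B(k−1)f/C = -(4*k**3 - 4*k**2 - 3*k - 2)/(12*k**3 + 12*k**2 - k - 12), so s_k = R(k)·t_k = (-2)**k*(4*k**3 - 4*k**2 - 3*k - 2).
Check: Δs_k = (-2)**k*(-12*k**3 - 12*k**2 + k + 12). ✓
Telescope: S(n) = s_(n+1) − s_(2) = (-2)**(n + 1)*(4*n**3 + 8*n**2 + n - 5) − (32) = -8*(-2)**n*n**3 - 16*(-2)**n*n**2 - 2*(-2)**n*n + 10*(-2)**n - 32.

S(n) = -8*(-2)**n*n**3 - 16*(-2)**n*n**2 - 2*(-2)**n*n + 10*(-2)**n - 32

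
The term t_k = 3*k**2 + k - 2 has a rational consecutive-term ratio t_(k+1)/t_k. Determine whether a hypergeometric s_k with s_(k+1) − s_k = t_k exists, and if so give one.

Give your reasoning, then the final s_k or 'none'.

Compute t_(k+1)/t_k: get (k + 3*(k + 1)**2 - 1)/(3*k**2 + k - 2).
Normal form (A,B,C) = (1, 1, k**2 + k/3 - 2/3).
Solve (1)·f(k+1) − (1)·f(k) = k**2 + k/3 - 2/3.
d = 3 from the (0,0,2) case.
Coefficient equations give f(k) = k*(k - 2)*(k + 1)/3.
Get s_k = R·t_k = k*(k**2 - k - 2) with R(k) = B(k−1)f(k)/C(k) = k*(k - 2)/(3*k - 2).
Δs = 3*k**2 + k - 2, as required.

s_k = k*(k**2 - k - 2)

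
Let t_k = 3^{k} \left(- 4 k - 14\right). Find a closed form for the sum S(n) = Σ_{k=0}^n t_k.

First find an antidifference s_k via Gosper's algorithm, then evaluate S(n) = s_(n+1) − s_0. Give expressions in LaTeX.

S(n) = - 6 \cdot 3^{n} n - 18 \cdot 3^{n} + 4

r(k) = 3*(2*k + 9)/(2*k + 7) after simplifying.
Factor: A=3; B=1; C=k + 7/2.
Need (3)·f(k+1) − (1)·f(k) = k + 7/2.
d = 1 from the (0,0,1) case.
Solving with deg f ≤ 1: f(k) = (k + 2)/2.
Get s_k = R·t_k = -2*3**k*(k + 2) with R(k) = B(k−1)f(k)/C(k) = (k + 2)/(2*k + 7).
Verify: 3**k*(-4*k - 14) matches t_k.
Telescope: S(n) = s_(n+1) − s_(0) = 6*3**n*(-n - 3) − (-4) = -6*3**n*n - 18*3**n + 4.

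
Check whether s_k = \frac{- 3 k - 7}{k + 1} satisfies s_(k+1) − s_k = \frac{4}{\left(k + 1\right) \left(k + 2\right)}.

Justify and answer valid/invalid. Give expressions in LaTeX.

Valid — Δs_k = t_k.

s_(k+1) = (-3*k - 10)/(k + 2)
s_(k+1) − s_k = 4/(k**2 + 3*k + 2)
(s_(k+1) − s_k) − t_k = 0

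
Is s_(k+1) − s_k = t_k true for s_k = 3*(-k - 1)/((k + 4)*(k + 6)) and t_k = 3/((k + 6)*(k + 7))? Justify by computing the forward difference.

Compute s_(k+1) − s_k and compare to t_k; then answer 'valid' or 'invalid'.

s_(k+1) = 3*(-k - 2)/((k + 5)*(k + 7))
s_(k+1) − s_k = 3*(k**2 + 3*k - 13)/(k**4 + 22*k**3 + 179*k**2 + 638*k + 840)
(s_(k+1) − s_k) − t_k = 9*(-2*k - 11)/(k**4 + 22*k**3 + 179*k**2 + 638*k + 840)

Invalid: residual 9*(-2*k - 11)/(k**4 + 22*k**3 + 179*k**2 + 638*k + 840) ≠ 0.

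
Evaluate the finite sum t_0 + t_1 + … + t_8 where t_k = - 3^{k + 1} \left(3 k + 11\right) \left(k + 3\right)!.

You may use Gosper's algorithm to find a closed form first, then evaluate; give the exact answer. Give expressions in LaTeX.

Σ = -28284565478382

The ratio is 3*(k + 4)*(3*k + 14)/(3*k + 11).
Gosper form: A/B · C(k+1)/C(k) with A=3*k + 12, B=1, C=k + 11/3.
Solve (3*k + 12)·f(k+1) − (1)·f(k) = k + 11/3.
deg f ≤ 0 (via 1,0,1).
Match coefficients ⇒ f(k) = 1/3.
R(k) = B(k−1)·f(k)/C(k) = 1/(3*k + 11); s_k = R·t_k = -3**(k + 1)*factorial(k + 3).
Verify: -3**(k + 1)*(3*k + 11)*factorial(k + 3) matches t_k.
Σ_(k=0)^(8) t_k = s_(9) − s_(0) = -28284565478400 − (-18) = -28284565478382.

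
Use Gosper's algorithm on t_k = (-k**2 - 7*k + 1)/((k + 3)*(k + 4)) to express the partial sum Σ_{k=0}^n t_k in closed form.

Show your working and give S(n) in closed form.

S(n) = (-3*n**2 - 2*n + 1)/(3*(n + 4))

Step 1: r(k) = (k + 3)*(7*k + (k + 1)**2 + 6)/((k + 5)*(k**2 + 7*k - 1)).
A = k + 3, B = k + 5, C = k**2 + 7*k - 1.
Solve (k + 3)·f(k+1) − (k + 4)·f(k) = k**2 + 7*k - 1.
deg f ≤ 2 (via 1,1,2).
A polynomial solution: f(k) = k*(3*k - 4)/3.
So s_k = (B(k−1)f/C)·t_k = (k*(k + 4)*(3*k - 4)/(3*(k**2 + 7*k - 1)))·t_k = k*(4 - 3*k)/(3*(k + 3)).
s_(k+1) − s_k = (-k**2 - 7*k + 1)/(k**2 + 7*k + 12) = t_k.
Telescope: S(n) = s_(n+1) − s_(0) = (-3*n**2 - 2*n + 1)/(3*(n + 4)) − (0) = (-3*n**2 - 2*n + 1)/(3*(n + 4)).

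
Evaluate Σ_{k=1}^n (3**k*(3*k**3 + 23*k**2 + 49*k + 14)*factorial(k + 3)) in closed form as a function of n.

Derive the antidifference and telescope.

S(n) = 3*3**n*n**2*factorial(n + 4) + 12*3**n*n*factorial(n + 4) + 3*3**n*factorial(n + 4) - 72

The ratio is 3*(3*k**4 + 44*k**3 + 232*k**2 + 505*k + 356)/(3*k**3 + 23*k**2 + 49*k + 14).
Take A(k)=3*k + 12, B(k)=1, C(k)=k**3 + 23*k**2/3 + 49*k/3 + 14/3.
f must satisfy (3*k + 12)·f(k+1) − (1)·f(k) = k**3 + 23*k**2/3 + 49*k/3 + 14/3.
deg f ≤ 2 (via 1,0,3).
Coefficient equations give f(k) = (k**2 + 2*k - 2)/3.
Get s_k = R·t_k = 3**k*(k**2 + 2*k - 2)*factorial(k + 3) with R(k) = B(k−1)f(k)/C(k) = (k**2 + 2*k - 2)/(3*k**3 + 23*k**2 + 49*k + 14).
Check: Δs_k = 3**k*(3*k**3 + 23*k**2 + 49*k + 14)*factorial(k + 3). ✓
s_(n+1) = 3**(n + 1)*(n**2 + 4*n + 1)*factorial(n + 4) and s_(1) = 72, so S(n) = 3*3**n*n**2*factorial(n + 4) + 12*3**n*n*factorial(n + 4) + 3*3**n*factorial(n + 4) - 72.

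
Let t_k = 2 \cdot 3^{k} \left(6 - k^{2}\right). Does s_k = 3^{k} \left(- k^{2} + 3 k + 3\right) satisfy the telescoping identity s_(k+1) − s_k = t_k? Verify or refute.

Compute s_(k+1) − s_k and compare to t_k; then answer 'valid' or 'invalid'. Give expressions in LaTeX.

s_(k+1) = 3**(k + 1)*(-k**2 + k + 5)
s_(k+1) − s_k = 2*3**k*(6 - k**2)
(s_(k+1) − s_k) − t_k = 0

valid (s_(k+1) − s_k reduces to t_k)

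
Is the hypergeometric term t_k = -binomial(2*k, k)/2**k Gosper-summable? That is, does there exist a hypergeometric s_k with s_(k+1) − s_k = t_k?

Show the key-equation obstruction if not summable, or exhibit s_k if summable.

No; the degree bound rules out any f.

r(k) = (2*k + 1)/(k + 1) after simplifying.
A = 2*k + 1, B = k + 1, C = 1.
Need (2*k + 1)·f(k+1) − (k)·f(k) = 1.
From deg A=1, deg B=1, deg C=0: d=-1.
Bound -1 < 0, so the key equation has no polynomial solution.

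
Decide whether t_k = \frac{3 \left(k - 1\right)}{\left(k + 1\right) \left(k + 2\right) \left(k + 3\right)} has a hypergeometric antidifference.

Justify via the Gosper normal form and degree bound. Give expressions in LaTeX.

Yes. s_k = - \frac{3 k}{\left(k + 1\right) \left(k + 2\right)}.

Compute t_(k+1)/t_k: get k*(k + 1)/((k - 1)*(k + 4)).
Take A(k)=k + 1, B(k)=k + 4, C(k)=k - 1.
Need (k + 1)·f(k+1) − (k + 3)·f(k) = k - 1.
Bound: deg f ≤ 2.
Coefficient equations give f(k) = -k.
Certificate R = B(k−1)f/C = -k*(k + 3)/(k - 1) gives s_k = -3*k/((k + 1)*(k + 2)).
Δs = 3*(k - 1)/(k**3 + 6*k**2 + 11*k + 6), as required.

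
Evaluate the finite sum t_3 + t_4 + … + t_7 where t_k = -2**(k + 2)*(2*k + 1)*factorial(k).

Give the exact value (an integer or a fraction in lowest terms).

Σ = -41287488

Compute t_(k+1)/t_k: get 2*(k + 1)*(2*k + 3)/(2*k + 1).
Gosper form: A/B · C(k+1)/C(k) with A=2*k + 2, B=1, C=k + 1/2.
Need (2*k + 2)·f(k+1) − (1)·f(k) = k + 1/2.
Degrees (1,0,1) ⇒ d ≤ 0.
Match coefficients ⇒ f(k) = 1/2.
Then R = B(k−1)f/C = 1/(2*k + 1), so s_k = R(k)·t_k = -2**(k + 2)*factorial(k).
s_(k+1) − s_k = -2**(k + 2)*(2*k + 1)*factorial(k) = t_k.
Sum = s_(8) − s_(3); s_(8) = -41287680, s_(3) = -192 ⇒ -41287488.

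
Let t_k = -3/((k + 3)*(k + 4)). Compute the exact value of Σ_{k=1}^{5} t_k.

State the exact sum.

Σ = -5/12

Compute t_(k+1)/t_k: get (k + 3)/(k + 5).
Normal form (A,B,C) = (k + 3, k + 5, 1).
Set up (k + 3)·f(k+1) − (k + 4)·f(k) − (1) = 0.
Bound: deg f ≤ 1.
Solving with deg f ≤ 1: f(k) = k/3.
R(k) = B(k−1)·f(k)/C(k) = k*(k + 4)/3; s_k = R·t_k = -k/(k + 3).
Verify: -3/(k**2 + 7*k + 12) matches t_k.
Telescoping: Σ = s_(6) − s_(1) = -2/3 − (-1/4) = -5/12.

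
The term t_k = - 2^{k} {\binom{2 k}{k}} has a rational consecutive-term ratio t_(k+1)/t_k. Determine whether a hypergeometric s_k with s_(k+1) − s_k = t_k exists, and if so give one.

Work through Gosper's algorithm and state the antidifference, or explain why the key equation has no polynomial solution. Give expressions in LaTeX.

t_(k+1)/t_k = 4*(2*k + 1)/(k + 1).
Gosper form: A/B · C(k+1)/C(k) with A=8*k + 4, B=k + 1, C=1.
Set up (8*k + 4)·f(k+1) − (k)·f(k) − (1) = 0.
Bound: deg f ≤ -1.
Negative degree bound (-1): no f exists, t_k not Gosper-summable.

no hypergeometric antidifference exists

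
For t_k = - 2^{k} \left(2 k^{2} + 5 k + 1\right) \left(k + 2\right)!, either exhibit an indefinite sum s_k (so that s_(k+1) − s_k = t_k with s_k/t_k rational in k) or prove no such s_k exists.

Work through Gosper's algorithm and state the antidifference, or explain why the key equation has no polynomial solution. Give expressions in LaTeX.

r(k) = 2*(2*k**3 + 15*k**2 + 35*k + 24)/(2*k**2 + 5*k + 1) after simplifying.
Gosper form: A/B · C(k+1)/C(k) with A=2*k + 6, B=1, C=k**2 + 5*k/2 + 1/2.
Key eq: (2*k + 6)·f(k+1) = (1)·f(k) + (k**2 + 5*k/2 + 1/2).
d = 1 from the (1,0,2) case.
Match coefficients ⇒ f(k) = (k - 1)/2.
So s_k = (B(k−1)f/C)·t_k = ((k - 1)/(2*k**2 + 5*k + 1))·t_k = -2**k*(k - 1)*factorial(k + 2).
Δs = -2**k*(2*k**2 + 5*k + 1)*factorial(k + 2), as required.

s_k = - 2^{k} \left(k - 1\right) \left(k + 2\right)!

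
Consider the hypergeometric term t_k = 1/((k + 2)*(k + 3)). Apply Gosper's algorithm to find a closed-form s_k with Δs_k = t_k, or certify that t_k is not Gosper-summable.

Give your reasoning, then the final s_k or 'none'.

s_k = k/(2*(k + 2))

Step 1: r(k) = (k + 2)/(k + 4).
Take A(k)=k + 2, B(k)=k + 4, C(k)=1.
Solve (k + 2)·f(k+1) − (k + 3)·f(k) = 1.
Bound: deg f ≤ 1.
Solving with deg f ≤ 1: f(k) = k/2.
Get s_k = R·t_k = k/(2*(k + 2)) with R(k) = B(k−1)f(k)/C(k) = k*(k + 3)/2.
Δs = 1/(k**2 + 5*k + 6), as required.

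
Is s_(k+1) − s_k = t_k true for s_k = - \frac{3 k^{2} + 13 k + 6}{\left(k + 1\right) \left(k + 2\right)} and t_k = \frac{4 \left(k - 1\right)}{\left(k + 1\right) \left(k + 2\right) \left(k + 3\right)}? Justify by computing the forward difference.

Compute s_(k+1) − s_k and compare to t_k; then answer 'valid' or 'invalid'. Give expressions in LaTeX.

valid; difference matches t_k

s_(k+1) = (-13*k - 3*(k + 1)**2 - 19)/((k + 2)*(k + 3))
s_(k+1) − s_k = 4*(k - 1)/(k**3 + 6*k**2 + 11*k + 6)
(s_(k+1) − s_k) − t_k = 0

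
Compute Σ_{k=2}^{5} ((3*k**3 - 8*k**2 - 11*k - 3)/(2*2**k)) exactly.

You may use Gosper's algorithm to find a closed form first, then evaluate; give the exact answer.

Σ = -221/64

t_(k+1)/t_k = (3*k**3 + k**2 - 18*k - 19)/(2*(3*k**3 - 8*k**2 - 11*k - 3)).
Normal form (A,B,C) = (1/2, 1, k**3 - 8*k**2/3 - 11*k/3 - 1).
Solve (1/2)·f(k+1) − (1)·f(k) = k**3 - 8*k**2/3 - 11*k/3 - 1.
d = 3 from the (0,0,3) case.
Solve for f: f(k) = -2*(3*k**3 + k**2 + 1)/3 (degree 3 ≤ 3).
So s_k = (B(k−1)f/C)·t_k = (-2*(3*k**3 + k**2 + 1)/(3*k**3 - 8*k**2 - 11*k - 3))·t_k = (-3*k**3 - k**2 - 1)/2**k.
s_(k+1) − s_k = (3*k**3 - 8*k**2 - 11*k - 3)/(2*2**k) = t_k.
Evaluate s at k=6 and k=2: -685/64 and -29/4; difference -221/64.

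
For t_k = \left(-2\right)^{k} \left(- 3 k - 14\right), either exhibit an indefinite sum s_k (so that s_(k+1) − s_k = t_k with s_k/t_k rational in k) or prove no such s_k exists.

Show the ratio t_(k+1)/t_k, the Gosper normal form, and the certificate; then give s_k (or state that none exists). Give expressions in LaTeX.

s_k = \left(-2\right)^{k} \left(k + 4\right)

t_(k+1)/t_k = 2*(-3*k - 17)/(3*k + 14).
Normal form (A,B,C) = (-2, 1, k + 14/3).
Need (-2)·f(k+1) − (1)·f(k) = k + 14/3.
From deg A=0, deg B=0, deg C=1: d=1.
A polynomial solution: f(k) = -(k + 4)/3.
Then R = B(k−1)f/C = -(k + 4)/(3*k + 14), so s_k = R(k)·t_k = (-2)**k*(k + 4).
Check: Δs_k = (-2)**k*(-3*k - 14). ✓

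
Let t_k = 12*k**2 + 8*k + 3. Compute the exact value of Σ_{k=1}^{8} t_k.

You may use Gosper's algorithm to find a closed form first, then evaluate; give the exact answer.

Σ = 2760

The ratio is (12*k**2 + 32*k + 23)/(12*k**2 + 8*k + 3).
Factor: A=1; B=1; C=k**2 + 2*k/3 + 1/4.
Solve (1)·f(k+1) − (1)·f(k) = k**2 + 2*k/3 + 1/4.
Bound: deg f ≤ 3.
Solving with deg f ≤ 3: f(k) = k*(4*k**2 - 2*k + 1)/12.
Then R = B(k−1)f/C = k*(4*k**2 - 2*k + 1)/(12*k**2 + 8*k + 3), so s_k = R(k)·t_k = k*(4*k**2 - 2*k + 1).
Δs = 12*k**2 + 8*k + 3, as required.
Sum = s_(9) − s_(1); s_(9) = 2763, s_(1) = 3 ⇒ 2760.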